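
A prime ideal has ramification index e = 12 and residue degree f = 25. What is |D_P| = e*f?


|D_P| = e * f
= 12 * 25
= 300

300


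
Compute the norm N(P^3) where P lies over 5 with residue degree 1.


N(P^a) = p^(a*f)
= 5^(3*1)
= 5^3
= 125

125


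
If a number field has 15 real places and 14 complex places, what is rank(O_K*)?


By Dirichlet's unit theorem:
rank = r1 + r2 - 1
= 15 + 14 - 1
= 28

28


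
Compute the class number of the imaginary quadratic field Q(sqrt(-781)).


K = Q(sqrt(-781)). d mod 4 = 3, so D = disc(K) = 4d = -3124
h(K) equals the number of primitive reduced positive-definite forms (a, b, c) = a*x^2 + b*x*y + c*y^2 with b^2 - 4ac = D,
where reduced means |b| <= a <= c, with b >= 0 whenever |b| = a or a = c, and primitive means gcd(a, b, c) = 1.
Reduced forces 3a^2 <= |D| = 3124, so 1 <= a <= 32; b must have the parity of D, and c = (b^2 - D)/(4a) must be an integer >= a.
Enumerate a = 1..32, b in [-a, a]:
  a=1: (1, 0, 781)  [1]
  a=2: (2, 2, 391)  [1]
  a=3..4: none
  a=5: (5, -4, 157), (5, 4, 157)  [2]
  a=6..9: none
  a=10: (10, -6, 79), (10, 6, 79)  [2]
  a=11: (11, 0, 71)  [1]
  a=12: none
  a=13: (13, -10, 62), (13, 10, 62)  [2]
  a=14..16: none
  a=17: (17, -2, 46), (17, 2, 46)  [2]
  a=18: none
  a=19: (19, -12, 43), (19, 12, 43)  [2]
  a=20..21: none
  a=22: (22, 22, 41)  [1]
  a=23: (23, -2, 34), (23, 2, 34)  [2]
  a=24: none
  a=25: (25, -24, 37), (25, 24, 37)  [2]
  a=26: (26, -10, 31), (26, 10, 31)  [2]
  a=27..32: none
Total reduced forms: 1 + 1 + 2 + 2 + 1 + 2 + 2 + 2 + 1 + 2 + 2 + 2 = 20
h = 20

20


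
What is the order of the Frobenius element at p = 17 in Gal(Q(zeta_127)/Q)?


The Frobenius at p in Gal(Q(zeta_n)/Q) = (Z/nZ)* is the class of p, so its order is ord_127(17), the smallest k >= 1 with 17^k = 1 mod 127.
n = 127 = 127, phi(127) = 126; the order divides phi(n).
Divisors of 126: 1, 2, 3, 6, 7, 9, 14, 18, 21, 42, 63, 126
Repeated squaring mod 127: 17^1 = 17, 17^2 = 35, 17^4 = 82, 17^8 = 120, 17^16 = 49, 17^32 = 115, 17^64 = 17
Test divisors in increasing order:
  k=1: 17^1 = 17 mod 127
  k=2: 17^2 = 35 mod 127
  k=3: 17^3 = 35 * 17 = 87 mod 127
  k=6: 17^6 = 82 * 35 = 76 mod 127
  k=7: 17^7 = 82 * 35 * 17 = 22 mod 127
  k=9: 17^9 = 120 * 17 = 8 mod 127
  k=14: 17^14 = 120 * 82 * 35 = 103 mod 127
  k=18: 17^18 = 49 * 35 = 64 mod 127
  k=21: 17^21 = 49 * 82 * 17 = 107 mod 127
  k=42: 17^42 = 115 * 120 * 35 = 19 mod 127
  k=63: 17^63 = 115 * 49 * 120 * 82 * 35 * 17 = 1 mod 127  <- first divisor giving 1
Order = 63

63


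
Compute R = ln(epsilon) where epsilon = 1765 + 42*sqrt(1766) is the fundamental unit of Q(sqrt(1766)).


epsilon = 1765 + 42*sqrt(1766)
= 3529.9997
R = ln(3529.9997)
= 8.1691

8.1691


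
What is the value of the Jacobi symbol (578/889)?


Compute (578/889) via quadratic reciprocity:
  pull out 2: (2/889) = +1  (since 889 mod 8 = 1)
  reciprocity: (289/889) -> +(889/289)
  reduce: (22/289)
  pull out 2: (2/289) = +1  (since 289 mod 8 = 1)
  reciprocity: (11/289) -> +(289/11)
  reduce: (3/11)
  reciprocity: (3/11) -> -(11/3)
  reduce: (2/3)
  pull out 2: (2/3) = -1  (since 3 mod 8 = 3)
  (1/3) = 1
Product of signs = 1

1


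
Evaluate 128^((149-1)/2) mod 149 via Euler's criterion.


p = 149 is prime and the exponent is (p-1)/2 = 74, so by Euler's criterion 128^74 = (128/149) = +1 or -1 mod 149.
Compute by square-and-multiply:
  74 = 64 + 8 + 2 (binary 1001010)
  Repeated squaring mod 149: 128^1 = 128, 128^2 = 143, 128^4 = 36, 128^8 = 104, 128^16 = 88, 128^32 = 145, 128^64 = 16
  128^74 = 128^64 * 128^8 * 128^2 = 16 * 104 * 143 mod 149
    16 * 104 = 1664 = 25 mod 149
    25 * 143 = 3575 = 148 mod 149
  128^74 = 148 mod 149
Result 148 = p - 1 = -1 mod 149: 128 is a quadratic non-residue mod 149. As a residue in [0, p-1] the value is 148.
128^74 mod 149 = 148

148


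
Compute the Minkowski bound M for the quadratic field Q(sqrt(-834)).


d = -834, d mod 4 = 2, so disc(K) = 4d = -3336; |disc(K)| = 3336
Imaginary quadratic field, so n = 2, s = r2 = 1, r1 = 0
M = (n!/n^n) * (4/pi)^s * sqrt(|disc(K)|) = (2!/2^2) * (4/pi)^1 * sqrt(3336)
= 0.5 * 1.273240 * 57.758116
= 36.7700

36.7700


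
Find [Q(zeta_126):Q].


The degree equals Euler's totient phi(126).
126 = 2 * 3^2 * 7
phi(126) = 36

36


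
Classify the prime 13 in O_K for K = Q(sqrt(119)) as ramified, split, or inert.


K = Q(sqrt(119)). Since d mod 4 = 3, disc(K) = 476.
Check p | disc: 476 mod 13 = 8.
p does not divide disc. Compute Legendre symbol (d/p):
2^((13-1)/2) mod 13 = -1
(d/p) = -1, so p is inert: (p) stays prime with e=1, f=2, g=1.
Therefore p is inert.

inert


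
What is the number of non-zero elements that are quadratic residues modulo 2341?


For prime p, the number of non-zero quadratic residues is (p-1)/2.
= (2341-1)/2
= 1170

1170


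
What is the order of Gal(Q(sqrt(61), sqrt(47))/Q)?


The 2 square roots of distinct primes are multiplicatively independent over Q,
so [K:Q] = 2^2 and Gal(K/Q) is isomorphic to (Z/2Z)^2.
|Gal| = 2^2 = 4

4


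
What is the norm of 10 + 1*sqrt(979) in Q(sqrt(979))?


N(a + b*sqrt(d)) = a^2 - d*b^2
= (10)^2 - (979)*(1)^2
= 100 - 979
= -879

-879


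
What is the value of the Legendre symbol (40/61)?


p = 61 is prime, so compute (40/61) with the reciprocity algorithm (Jacobi-symbol steps: pull out 2s via (2/n), flip via reciprocity, reduce):
  pull out 2: (2/61) = -1  (since 61 mod 8 = 5)
  pull out 2: (2/61) = -1  (since 61 mod 8 = 5)
  pull out 2: (2/61) = -1  (since 61 mod 8 = 5)
  reciprocity: (5/61) -> +(61/5)
  reduce: (1/5)
  (1/5) = 1
Product of signs = -1
(40/61) = -1

-1


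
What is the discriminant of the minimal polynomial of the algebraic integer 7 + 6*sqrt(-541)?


The element 7 + 6*sqrt(-541) has minimal polynomial:
x^2 - 14*x + 19525
Discriminant = (-14)^2 - 4*(19525)
= 196 - 78100
= -77904

-77904


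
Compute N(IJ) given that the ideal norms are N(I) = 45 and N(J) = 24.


N(IJ) = N(I) * N(J)
= 45 * 24
= 1080

1080


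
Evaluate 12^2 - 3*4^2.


x^2 - d*y^2
= 12^2 - 3*4^2
= 144 - 48
= 96

96


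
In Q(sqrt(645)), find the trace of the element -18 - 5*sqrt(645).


Tr(a + b*sqrt(d)) = (a + b*sqrt(d)) + (a - b*sqrt(d)) = 2a
= 2 * (-18)
= -36

-36


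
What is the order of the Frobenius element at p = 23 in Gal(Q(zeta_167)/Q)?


The Frobenius at p in Gal(Q(zeta_n)/Q) = (Z/nZ)* is the class of p, so its order is ord_167(23), the smallest k >= 1 with 23^k = 1 mod 167.
n = 167 = 167, phi(167) = 166; the order divides phi(n).
Divisors of 166: 1, 2, 83, 166
Repeated squaring mod 167: 23^1 = 23, 23^2 = 28, 23^4 = 116, 23^8 = 96, 23^16 = 31, 23^32 = 126, 23^64 = 11, 23^128 = 121
Test divisors in increasing order:
  k=1: 23^1 = 23 mod 167
  k=2: 23^2 = 28 mod 167
  k=83: 23^83 = 11 * 31 * 28 * 23 = 166 mod 167
  k=166: 23^166 = 121 * 126 * 116 * 28 = 1 mod 167  <- first divisor giving 1
Order = 166

166


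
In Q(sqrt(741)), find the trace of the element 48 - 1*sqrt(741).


Tr(a + b*sqrt(d)) = (a + b*sqrt(d)) + (a - b*sqrt(d)) = 2a
= 2 * (48)
= 96

96


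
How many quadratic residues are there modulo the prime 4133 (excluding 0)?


For prime p, the number of non-zero quadratic residues is (p-1)/2.
= (4133-1)/2
= 2066

2066


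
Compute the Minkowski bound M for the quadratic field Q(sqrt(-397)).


d = -397, d mod 4 = 3, so disc(K) = 4d = -1588; |disc(K)| = 1588
Imaginary quadratic field, so n = 2, s = r2 = 1, r1 = 0
M = (n!/n^n) * (4/pi)^s * sqrt(|disc(K)|) = (2!/2^2) * (4/pi)^1 * sqrt(1588)
= 0.5 * 1.273240 * 39.849718
= 25.3691

25.3691


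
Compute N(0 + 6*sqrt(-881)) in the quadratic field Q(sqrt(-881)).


N(a + b*sqrt(d)) = a^2 - d*b^2
= (0)^2 - (-881)*(6)^2
= 0 + 31716
= 31716

31716


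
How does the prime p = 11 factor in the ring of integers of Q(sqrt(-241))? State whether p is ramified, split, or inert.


K = Q(sqrt(-241)). Since d mod 4 = 3, disc(K) = -964.
Check p | disc: -964 mod 11 = 4.
p does not divide disc. Compute Legendre symbol (d/p):
1^((11-1)/2) mod 11 = 1
(d/p) = 1, so p splits: (p) = P*P' with e=1, f=1, g=2.
Therefore p is split.

split


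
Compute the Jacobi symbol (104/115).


Compute (104/115) via quadratic reciprocity:
  pull out 2: (2/115) = -1  (since 115 mod 8 = 3)
  pull out 2: (2/115) = -1  (since 115 mod 8 = 3)
  pull out 2: (2/115) = -1  (since 115 mod 8 = 3)
  reciprocity: (13/115) -> +(115/13)
  reduce: (11/13)
  reciprocity: (11/13) -> +(13/11)
  reduce: (2/11)
  pull out 2: (2/11) = -1  (since 11 mod 8 = 3)
  (1/11) = 1
Product of signs = 1

1


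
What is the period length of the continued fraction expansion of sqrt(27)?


Run the CF algorithm for sqrt(27).
a_0 = floor(sqrt(27)) = 5; set m_0=0, q_0=1.
Recurrence: m' = q*a - m,  q' = (d - m'^2)/q,  a' = floor((a_0 + m')/q').
  step 1: m=5, q=2, a=5
  step 2: m=5, q=1, a=10
a_2 = 2*a_0 = 10, so the period closes here.
sqrt(27) = [5; 5, 10]
Period length = 2

2


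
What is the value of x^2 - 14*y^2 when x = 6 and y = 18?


x^2 - d*y^2
= 6^2 - 14*18^2
= 36 - 4536
= -4500

-4500


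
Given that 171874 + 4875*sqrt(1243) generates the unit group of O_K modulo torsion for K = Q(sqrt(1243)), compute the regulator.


epsilon = 171874 + 4875*sqrt(1243)
= 343748.0000
R = ln(343748.0000)
= 12.7477

12.7477


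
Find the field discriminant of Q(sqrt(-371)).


For K = Q(sqrt(d)) with d squarefree: disc(K) = d if d = 1 mod 4, and disc(K) = 4d if d = 2 or 3 mod 4.
Here d = -371, and d mod 4 = 1.
d = 1 mod 4 (O_K = Z[(1+sqrt(d))/2]), so disc(K) = d = -371

-371


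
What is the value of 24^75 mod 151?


p = 151 is prime and the exponent is (p-1)/2 = 75, so by Euler's criterion 24^75 = (24/151) = +1 or -1 mod 151.
Compute by square-and-multiply:
  75 = 64 + 8 + 2 + 1 (binary 1001011)
  Repeated squaring mod 151: 24^1 = 24, 24^2 = 123, 24^4 = 29, 24^8 = 86, 24^16 = 148, 24^32 = 9, 24^64 = 81
  24^75 = 24^64 * 24^8 * 24^2 * 24^1 = 81 * 86 * 123 * 24 mod 151
    81 * 86 = 6966 = 20 mod 151
    20 * 123 = 2460 = 44 mod 151
    44 * 24 = 1056 = 150 mod 151
  24^75 = 150 mod 151
Result 150 = p - 1 = -1 mod 151: 24 is a quadratic non-residue mod 151. As a residue in [0, p-1] the value is 150.
24^75 mod 151 = 150

150


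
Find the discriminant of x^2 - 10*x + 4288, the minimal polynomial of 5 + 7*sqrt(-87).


The element 5 + 7*sqrt(-87) has minimal polynomial:
x^2 - 10*x + 4288
Discriminant = (-10)^2 - 4*(4288)
= 100 - 17152
= -17052

-17052


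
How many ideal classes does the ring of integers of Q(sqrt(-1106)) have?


K = Q(sqrt(-1106)). d mod 4 = 2, so D = disc(K) = 4d = -4424
h(K) equals the number of primitive reduced positive-definite forms (a, b, c) = a*x^2 + b*x*y + c*y^2 with b^2 - 4ac = D,
where reduced means |b| <= a <= c, with b >= 0 whenever |b| = a or a = c, and primitive means gcd(a, b, c) = 1.
Reduced forces 3a^2 <= |D| = 4424, so 1 <= a <= 38; b must have the parity of D, and c = (b^2 - D)/(4a) must be an integer >= a.
Enumerate a = 1..38, b in [-a, a]:
  a=1: (1, 0, 1106)  [1]
  a=2: (2, 0, 553)  [1]
  a=3: (3, -2, 369), (3, 2, 369)  [2]
  a=4: none
  a=5: (5, -4, 222), (5, 4, 222)  [2]
  a=6: (6, -4, 185), (6, 4, 185)  [2]
  a=7: (7, 0, 158)  [1]
  a=8: none
  a=9: (9, -2, 123), (9, 2, 123)  [2]
  a=10: (10, -4, 111), (10, 4, 111)  [2]
  a=11: (11, -8, 102), (11, 8, 102)  [2]
  a=12: none
  a=13: (13, -10, 87), (13, 10, 87)  [2]
  a=14: (14, 0, 79)  [1]
  a=15: (15, -14, 77), (15, -4, 74), (15, 4, 74), (15, 14, 77)  [4]
  a=16: none
  a=17: (17, -8, 66), (17, 8, 66)  [2]
  a=18: (18, -16, 65), (18, 16, 65)  [2]
  a=19..20: none
  a=21: (21, -14, 55), (21, 14, 55)  [2]
  a=22: (22, -8, 51), (22, 8, 51)  [2]
  a=23..24: none
  a=25: (25, -24, 50), (25, 24, 50)  [2]
  a=26: (26, -16, 45), (26, 16, 45)  [2]
  a=27: (27, -2, 41), (27, 2, 41)  [2]
  a=28: none
  a=29: (29, -10, 39), (29, 10, 39)  [2]
  a=30: (30, -16, 39), (30, -4, 37), (30, 4, 37), (30, 16, 39)  [4]
  a=31: (31, -28, 42), (31, 28, 42)  [2]
  a=32: none
  a=33: (33, -14, 35), (33, -8, 34), (33, 8, 34), (33, 14, 35)  [4]
  a=34..38: none
Total reduced forms: 1 + 1 + 2 + 2 + 2 + 1 + 2 + 2 + 2 + 2 + 1 + 4 + 2 + 2 + 2 + 2 + 2 + 2 + 2 + 2 + 4 + 2 + 4 = 48
h = 48

48


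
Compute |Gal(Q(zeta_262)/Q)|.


|Gal(Q(zeta_262)/Q)| = phi(262)
= 130

130


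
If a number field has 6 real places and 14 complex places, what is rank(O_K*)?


By Dirichlet's unit theorem:
rank = r1 + r2 - 1
= 6 + 14 - 1
= 19

19


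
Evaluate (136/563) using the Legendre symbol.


p = 563 is prime, so compute (136/563) with the reciprocity algorithm (Jacobi-symbol steps: pull out 2s via (2/n), flip via reciprocity, reduce):
  pull out 2: (2/563) = -1  (since 563 mod 8 = 3)
  pull out 2: (2/563) = -1  (since 563 mod 8 = 3)
  pull out 2: (2/563) = -1  (since 563 mod 8 = 3)
  reciprocity: (17/563) -> +(563/17)
  reduce: (2/17)
  pull out 2: (2/17) = +1  (since 17 mod 8 = 1)
  (1/17) = 1
Product of signs = -1
(136/563) = -1

-1


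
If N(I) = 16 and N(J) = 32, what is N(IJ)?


N(IJ) = N(I) * N(J)
= 16 * 32
= 512

512


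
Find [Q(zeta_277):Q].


The degree equals Euler's totient phi(277).
277 = 277
phi(277) = 276

276


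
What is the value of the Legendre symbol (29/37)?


p = 37 is prime, so compute (29/37) with the reciprocity algorithm (Jacobi-symbol steps: pull out 2s via (2/n), flip via reciprocity, reduce):
  reciprocity: (29/37) -> +(37/29)
  reduce: (8/29)
  pull out 2: (2/29) = -1  (since 29 mod 8 = 5)
  pull out 2: (2/29) = -1  (since 29 mod 8 = 5)
  pull out 2: (2/29) = -1  (since 29 mod 8 = 5)
  (1/29) = 1
Product of signs = -1
(29/37) = -1

-1


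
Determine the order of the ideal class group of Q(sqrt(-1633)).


K = Q(sqrt(-1633)). d mod 4 = 3, so D = disc(K) = 4d = -6532
h(K) equals the number of primitive reduced positive-definite forms (a, b, c) = a*x^2 + b*x*y + c*y^2 with b^2 - 4ac = D,
where reduced means |b| <= a <= c, with b >= 0 whenever |b| = a or a = c, and primitive means gcd(a, b, c) = 1.
Reduced forces 3a^2 <= |D| = 6532, so 1 <= a <= 46; b must have the parity of D, and c = (b^2 - D)/(4a) must be an integer >= a.
Enumerate a = 1..46, b in [-a, a]:
  a=1: (1, 0, 1633)  [1]
  a=2: (2, 2, 817)  [1]
  a=3..16: none
  a=17: (17, -8, 97), (17, 8, 97)  [2]
  a=18: none
  a=19: (19, -2, 86), (19, 2, 86)  [2]
  a=20..22: none
  a=23: (23, 0, 71)  [1]
  a=24..28: none
  a=29: (29, -14, 58), (29, 14, 58)  [2]
  a=30: none
  a=31: (31, -28, 59), (31, 28, 59)  [2]
  a=32..33: none
  a=34: (34, -26, 53), (34, 26, 53)  [2]
  a=35..37: none
  a=38: (38, -2, 43), (38, 2, 43)  [2]
  a=39..45: none
  a=46: (46, 46, 47)  [1]
Total reduced forms: 1 + 1 + 2 + 2 + 1 + 2 + 2 + 2 + 2 + 1 = 16
h = 16

16


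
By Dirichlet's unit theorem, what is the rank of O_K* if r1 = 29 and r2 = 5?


By Dirichlet's unit theorem:
rank = r1 + r2 - 1
= 29 + 5 - 1
= 33

33


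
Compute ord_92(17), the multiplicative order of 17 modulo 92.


We want ord_92(17), the smallest k >= 1 with 17^k = 1 mod 92.
n = 92 = 2^2 * 23, phi(92) = 44; the order divides phi(n).
Divisors of 44: 1, 2, 4, 11, 22, 44
Repeated squaring mod 92: 17^1 = 17, 17^2 = 13, 17^4 = 77, 17^8 = 41, 17^16 = 25, 17^32 = 73
Test divisors in increasing order:
  k=1: 17^1 = 17 mod 92
  k=2: 17^2 = 13 mod 92
  k=4: 17^4 = 77 mod 92
  k=11: 17^11 = 41 * 13 * 17 = 45 mod 92
  k=22: 17^22 = 25 * 77 * 13 = 1 mod 92  <- first divisor giving 1
Order = 22

22


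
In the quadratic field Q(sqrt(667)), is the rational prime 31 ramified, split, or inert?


K = Q(sqrt(667)). Since d mod 4 = 3, disc(K) = 2668.
Check p | disc: 2668 mod 31 = 2.
p does not divide disc. Compute Legendre symbol (d/p):
16^((31-1)/2) mod 31 = 1
(d/p) = 1, so p splits: (p) = P*P' with e=1, f=1, g=2.
Therefore p is split.

split


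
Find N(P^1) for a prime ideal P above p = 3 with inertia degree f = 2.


N(P^a) = p^(a*f)
= 3^(1*2)
= 3^2
= 9

9


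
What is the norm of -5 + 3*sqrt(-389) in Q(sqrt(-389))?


N(a + b*sqrt(d)) = a^2 - d*b^2
= (-5)^2 - (-389)*(3)^2
= 25 + 3501
= 3526

3526


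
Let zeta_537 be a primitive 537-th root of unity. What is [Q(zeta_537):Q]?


The degree equals Euler's totient phi(537).
537 = 3 * 179
phi(537) = 356

356


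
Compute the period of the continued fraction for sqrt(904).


Run the CF algorithm for sqrt(904).
a_0 = floor(sqrt(904)) = 30; set m_0=0, q_0=1.
Recurrence: m' = q*a - m,  q' = (d - m'^2)/q,  a' = floor((a_0 + m')/q').
  step 1: m=30, q=4, a=15
  step 2: m=30, q=1, a=60
a_2 = 2*a_0 = 60, so the period closes here.
sqrt(904) = [30; 15, 60]
Period length = 2

2


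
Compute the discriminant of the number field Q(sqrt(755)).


For K = Q(sqrt(d)) with d squarefree: disc(K) = d if d = 1 mod 4, and disc(K) = 4d if d = 2 or 3 mod 4.
Here d = 755, and d mod 4 = 3.
d = 3 mod 4, not 1 (O_K = Z[sqrt(d)]), so disc(K) = 4d = 4 * (755) = 3020

3020


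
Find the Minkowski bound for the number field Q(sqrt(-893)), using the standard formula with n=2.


d = -893, d mod 4 = 3, so disc(K) = 4d = -3572; |disc(K)| = 3572
Imaginary quadratic field, so n = 2, s = r2 = 1, r1 = 0
M = (n!/n^n) * (4/pi)^s * sqrt(|disc(K)|) = (2!/2^2) * (4/pi)^1 * sqrt(3572)
= 0.5 * 1.273240 * 59.766211
= 38.0484

38.0484


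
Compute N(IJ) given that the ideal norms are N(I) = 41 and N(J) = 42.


N(IJ) = N(I) * N(J)
= 41 * 42
= 1722

1722


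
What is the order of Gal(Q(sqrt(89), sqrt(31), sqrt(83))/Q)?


The 3 square roots of distinct primes are multiplicatively independent over Q,
so [K:Q] = 2^3 and Gal(K/Q) is isomorphic to (Z/2Z)^3.
|Gal| = 2^3 = 8

8


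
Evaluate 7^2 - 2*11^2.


x^2 - d*y^2
= 7^2 - 2*11^2
= 49 - 242
= -193

-193


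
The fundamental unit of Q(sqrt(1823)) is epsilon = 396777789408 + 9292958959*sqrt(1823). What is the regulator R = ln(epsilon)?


epsilon = 396777789408 + 9292958959*sqrt(1823)
= 7.9356e+11
R = ln(7.9356e+11)
= 27.3998

27.3998


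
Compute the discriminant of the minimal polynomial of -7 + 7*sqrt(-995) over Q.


The element -7 + 7*sqrt(-995) has minimal polynomial:
x^2 + 14*x + 48804
Discriminant = (14)^2 - 4*(48804)
= 196 - 195216
= -195020

-195020


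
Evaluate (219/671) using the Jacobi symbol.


Compute (219/671) via quadratic reciprocity:
  reciprocity: (219/671) -> -(671/219)
  reduce: (14/219)
  pull out 2: (2/219) = -1  (since 219 mod 8 = 3)
  reciprocity: (7/219) -> -(219/7)
  reduce: (2/7)
  pull out 2: (2/7) = +1  (since 7 mod 8 = 7)
  (1/7) = 1
Product of signs = -1

-1


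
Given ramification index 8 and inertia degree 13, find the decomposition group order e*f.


|D_P| = e * f
= 8 * 13
= 104

104


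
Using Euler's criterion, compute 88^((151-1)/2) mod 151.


p = 151 is prime and the exponent is (p-1)/2 = 75, so by Euler's criterion 88^75 = (88/151) = +1 or -1 mod 151.
Compute by square-and-multiply:
  75 = 64 + 8 + 2 + 1 (binary 1001011)
  Repeated squaring mod 151: 88^1 = 88, 88^2 = 43, 88^4 = 37, 88^8 = 10, 88^16 = 100, 88^32 = 34, 88^64 = 99
  88^75 = 88^64 * 88^8 * 88^2 * 88^1 = 99 * 10 * 43 * 88 mod 151
    99 * 10 = 990 = 84 mod 151
    84 * 43 = 3612 = 139 mod 151
    139 * 88 = 12232 = 1 mod 151
  88^75 = 1 mod 151
Result 1: 88 is a quadratic residue mod 151.
88^75 mod 151 = 1

1


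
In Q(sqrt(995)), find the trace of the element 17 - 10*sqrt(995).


Tr(a + b*sqrt(d)) = (a + b*sqrt(d)) + (a - b*sqrt(d)) = 2a
= 2 * (17)
= 34

34


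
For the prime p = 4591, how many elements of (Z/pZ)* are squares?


For prime p, the number of non-zero quadratic residues is (p-1)/2.
= (4591-1)/2
= 2295

2295


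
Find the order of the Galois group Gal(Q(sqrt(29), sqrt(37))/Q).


The 2 square roots of distinct primes are multiplicatively independent over Q,
so [K:Q] = 2^2 and Gal(K/Q) is isomorphic to (Z/2Z)^2.
|Gal| = 2^2 = 4

4


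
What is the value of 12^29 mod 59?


p = 59 is prime and the exponent is (p-1)/2 = 29, so by Euler's criterion 12^29 = (12/59) = +1 or -1 mod 59.
Compute by square-and-multiply:
  29 = 16 + 8 + 4 + 1 (binary 11101)
  Repeated squaring mod 59: 12^1 = 12, 12^2 = 26, 12^4 = 27, 12^8 = 21, 12^16 = 28
  12^29 = 12^16 * 12^8 * 12^4 * 12^1 = 28 * 21 * 27 * 12 mod 59
    28 * 21 = 588 = 57 mod 59
    57 * 27 = 1539 = 5 mod 59
    5 * 12 = 60 = 1 mod 59
  12^29 = 1 mod 59
Result 1: 12 is a quadratic residue mod 59.
12^29 mod 59 = 1

1


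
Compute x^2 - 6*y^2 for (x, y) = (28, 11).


x^2 - d*y^2
= 28^2 - 6*11^2
= 784 - 726
= 58

58


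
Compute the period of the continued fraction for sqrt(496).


Run the CF algorithm for sqrt(496).
a_0 = floor(sqrt(496)) = 22; set m_0=0, q_0=1.
Recurrence: m' = q*a - m,  q' = (d - m'^2)/q,  a' = floor((a_0 + m')/q').
  step 1: m=22, q=12, a=3
  step 2: m=14, q=25, a=1
  step 3: m=11, q=15, a=2
  step 4: m=19, q=9, a=4
  step 5: m=17, q=23, a=1
  step 6: m=6, q=20, a=1
  step 7: m=14, q=15, a=2
  step 8: m=16, q=16, a=2
  step 9: m=16, q=15, a=2
  step 10: m=14, q=20, a=1
  step 11: m=6, q=23, a=1
  step 12: m=17, q=9, a=4
  step 13: m=19, q=15, a=2
  step 14: m=11, q=25, a=1
  step 15: m=14, q=12, a=3
  step 16: m=22, q=1, a=44
a_16 = 2*a_0 = 44, so the period closes here.
sqrt(496) = [22; 3, 1, 2, 4, 1, 1, 2, 2, 2, 1, 1, 4, 2, 1, 3, 44]
Period length = 16

16


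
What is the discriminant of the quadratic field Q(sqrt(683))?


For K = Q(sqrt(d)) with d squarefree: disc(K) = d if d = 1 mod 4, and disc(K) = 4d if d = 2 or 3 mod 4.
Here d = 683, and d mod 4 = 3.
d = 3 mod 4, not 1 (O_K = Z[sqrt(d)]), so disc(K) = 4d = 4 * (683) = 2732

2732


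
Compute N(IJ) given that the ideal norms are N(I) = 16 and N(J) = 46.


N(IJ) = N(I) * N(J)
= 16 * 46
= 736

736


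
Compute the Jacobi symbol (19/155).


Compute (19/155) via quadratic reciprocity:
  reciprocity: (19/155) -> -(155/19)
  reduce: (3/19)
  reciprocity: (3/19) -> -(19/3)
  reduce: (1/3)
  (1/3) = 1
Product of signs = 1

1


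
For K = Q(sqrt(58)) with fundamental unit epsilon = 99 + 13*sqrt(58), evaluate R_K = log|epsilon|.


epsilon = 99 + 13*sqrt(58)
= 198.0051
R = ln(198.0051)
= 5.2883

5.2883


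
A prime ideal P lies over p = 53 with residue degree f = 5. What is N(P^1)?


N(P^a) = p^(a*f)
= 53^(1*5)
= 53^5
= 418195493

418195493


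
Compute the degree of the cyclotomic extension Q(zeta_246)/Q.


The degree equals Euler's totient phi(246).
246 = 2 * 3 * 41
phi(246) = 80

80


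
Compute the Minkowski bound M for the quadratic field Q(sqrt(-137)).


d = -137, d mod 4 = 3, so disc(K) = 4d = -548; |disc(K)| = 548
Imaginary quadratic field, so n = 2, s = r2 = 1, r1 = 0
M = (n!/n^n) * (4/pi)^s * sqrt(|disc(K)|) = (2!/2^2) * (4/pi)^1 * sqrt(548)
= 0.5 * 1.273240 * 23.409400
= 14.9029

14.9029


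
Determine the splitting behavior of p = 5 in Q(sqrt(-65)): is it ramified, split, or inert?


K = Q(sqrt(-65)). Since d mod 4 = 3, disc(K) = -260.
Check p | disc: -260 mod 5 = 0.
p divides disc, so p ramifies: (p) = P^2 with e=2, f=1, g=1.
Therefore p is ramified.

ramified


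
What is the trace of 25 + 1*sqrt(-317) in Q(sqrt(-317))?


Tr(a + b*sqrt(d)) = (a + b*sqrt(d)) + (a - b*sqrt(d)) = 2a
= 2 * (25)
= 50

50


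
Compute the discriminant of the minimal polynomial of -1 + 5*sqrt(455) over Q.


The element -1 + 5*sqrt(455) has minimal polynomial:
x^2 + 2*x - 11374
Discriminant = (2)^2 - 4*(-11374)
= 4 + 45496
= 45500

45500


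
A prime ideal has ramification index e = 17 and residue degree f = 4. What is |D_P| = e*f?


|D_P| = e * f
= 17 * 4
= 68

68


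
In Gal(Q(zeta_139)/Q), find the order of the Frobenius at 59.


The Frobenius at p in Gal(Q(zeta_n)/Q) = (Z/nZ)* is the class of p, so its order is ord_139(59), the smallest k >= 1 with 59^k = 1 mod 139.
n = 139 = 139, phi(139) = 138; the order divides phi(n).
Divisors of 138: 1, 2, 3, 6, 23, 46, 69, 138
Repeated squaring mod 139: 59^1 = 59, 59^2 = 6, 59^4 = 36, 59^8 = 45, 59^16 = 79, 59^32 = 125, 59^64 = 57, 59^128 = 52
Test divisors in increasing order:
  k=1: 59^1 = 59 mod 139
  k=2: 59^2 = 6 mod 139
  k=3: 59^3 = 6 * 59 = 76 mod 139
  k=6: 59^6 = 36 * 6 = 77 mod 139
  k=23: 59^23 = 79 * 36 * 6 * 59 = 138 mod 139
  k=46: 59^46 = 125 * 45 * 36 * 6 = 1 mod 139  <- first divisor giving 1
Order = 46

46


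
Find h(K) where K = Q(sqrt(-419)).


K = Q(sqrt(-419)). d mod 4 = 1, so D = disc(K) = d = -419
h(K) equals the number of primitive reduced positive-definite forms (a, b, c) = a*x^2 + b*x*y + c*y^2 with b^2 - 4ac = D,
where reduced means |b| <= a <= c, with b >= 0 whenever |b| = a or a = c, and primitive means gcd(a, b, c) = 1.
Reduced forces 3a^2 <= |D| = 419, so 1 <= a <= 11; b must have the parity of D, and c = (b^2 - D)/(4a) must be an integer >= a.
Enumerate a = 1..11, b in [-a, a]:
  a=1: (1, 1, 105)  [1]
  a=2: none
  a=3: (3, -1, 35), (3, 1, 35)  [2]
  a=4: none
  a=5: (5, -1, 21), (5, 1, 21)  [2]
  a=6: none
  a=7: (7, -1, 15), (7, 1, 15)  [2]
  a=8: none
  a=9: (9, -7, 13), (9, 7, 13)  [2]
  a=10..11: none
Total reduced forms: 1 + 2 + 2 + 2 + 2 = 9
h = 9

9


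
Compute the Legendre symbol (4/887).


p = 887 is prime, so compute (4/887) with the reciprocity algorithm (Jacobi-symbol steps: pull out 2s via (2/n), flip via reciprocity, reduce):
  pull out 2: (2/887) = +1  (since 887 mod 8 = 7)
  pull out 2: (2/887) = +1  (since 887 mod 8 = 7)
  (1/887) = 1
Product of signs = 1
(4/887) = 1

1


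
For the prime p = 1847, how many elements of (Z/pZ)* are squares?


For prime p, the number of non-zero quadratic residues is (p-1)/2.
= (1847-1)/2
= 923

923


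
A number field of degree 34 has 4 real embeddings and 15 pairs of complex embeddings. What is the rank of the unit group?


By Dirichlet's unit theorem:
rank = r1 + r2 - 1
= 4 + 15 - 1
= 18

18


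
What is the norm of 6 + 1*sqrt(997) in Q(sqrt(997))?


N(a + b*sqrt(d)) = a^2 - d*b^2
= (6)^2 - (997)*(1)^2
= 36 - 997
= -961

-961


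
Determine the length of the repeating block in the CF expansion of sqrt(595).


Run the CF algorithm for sqrt(595).
a_0 = floor(sqrt(595)) = 24; set m_0=0, q_0=1.
Recurrence: m' = q*a - m,  q' = (d - m'^2)/q,  a' = floor((a_0 + m')/q').
  step 1: m=24, q=19, a=2
  step 2: m=14, q=21, a=1
  step 3: m=7, q=26, a=1
  step 4: m=19, q=9, a=4
  step 5: m=17, q=34, a=1
  step 6: m=17, q=9, a=4
  step 7: m=19, q=26, a=1
  step 8: m=7, q=21, a=1
  step 9: m=14, q=19, a=2
  step 10: m=24, q=1, a=48
a_10 = 2*a_0 = 48, so the period closes here.
sqrt(595) = [24; 2, 1, 1, 4, 1, 4, 1, 1, 2, 48]
Period length = 10

10


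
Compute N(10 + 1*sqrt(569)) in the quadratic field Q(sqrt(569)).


N(a + b*sqrt(d)) = a^2 - d*b^2
= (10)^2 - (569)*(1)^2
= 100 - 569
= -469

-469


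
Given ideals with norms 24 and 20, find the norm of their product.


N(IJ) = N(I) * N(J)
= 24 * 20
= 480

480


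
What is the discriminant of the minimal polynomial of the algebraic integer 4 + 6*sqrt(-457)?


The element 4 + 6*sqrt(-457) has minimal polynomial:
x^2 - 8*x + 16468
Discriminant = (-8)^2 - 4*(16468)
= 64 - 65872
= -65808

-65808


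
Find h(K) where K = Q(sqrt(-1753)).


K = Q(sqrt(-1753)). d mod 4 = 3, so D = disc(K) = 4d = -7012
h(K) equals the number of primitive reduced positive-definite forms (a, b, c) = a*x^2 + b*x*y + c*y^2 with b^2 - 4ac = D,
where reduced means |b| <= a <= c, with b >= 0 whenever |b| = a or a = c, and primitive means gcd(a, b, c) = 1.
Reduced forces 3a^2 <= |D| = 7012, so 1 <= a <= 48; b must have the parity of D, and c = (b^2 - D)/(4a) must be an integer >= a.
Enumerate a = 1..48, b in [-a, a]:
  a=1: (1, 0, 1753)  [1]
  a=2: (2, 2, 877)  [1]
  a=3..6: none
  a=7: (7, -4, 251), (7, 4, 251)  [2]
  a=8..13: none
  a=14: (14, -10, 127), (14, 10, 127)  [2]
  a=15..16: none
  a=17: (17, -14, 106), (17, 14, 106)  [2]
  a=18..22: none
  a=23: (23, -16, 79), (23, 16, 79)  [2]
  a=24..28: none
  a=29: (29, -8, 61), (29, 8, 61)  [2]
  a=30: none
  a=31: (31, -26, 62), (31, 26, 62)  [2]
  a=32..33: none
  a=34: (34, -14, 53), (34, 14, 53)  [2]
  a=35..40: none
  a=41: (41, -32, 49), (41, 32, 49)  [2]
  a=42: none
  a=43: (43, -30, 46), (43, 30, 46)  [2]
  a=44..48: none
Total reduced forms: 1 + 1 + 2 + 2 + 2 + 2 + 2 + 2 + 2 + 2 + 2 = 20
h = 20

20


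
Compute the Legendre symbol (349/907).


p = 907 is prime, so compute (349/907) with the reciprocity algorithm (Jacobi-symbol steps: pull out 2s via (2/n), flip via reciprocity, reduce):
  reciprocity: (349/907) -> +(907/349)
  reduce: (209/349)
  reciprocity: (209/349) -> +(349/209)
  reduce: (140/209)
  pull out 2: (2/209) = +1  (since 209 mod 8 = 1)
  pull out 2: (2/209) = +1  (since 209 mod 8 = 1)
  reciprocity: (35/209) -> +(209/35)
  reduce: (34/35)
  pull out 2: (2/35) = -1  (since 35 mod 8 = 3)
  reciprocity: (17/35) -> +(35/17)
  reduce: (1/17)
  (1/17) = 1
Product of signs = -1
(349/907) = -1

-1


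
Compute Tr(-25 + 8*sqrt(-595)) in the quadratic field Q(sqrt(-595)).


Tr(a + b*sqrt(d)) = (a + b*sqrt(d)) + (a - b*sqrt(d)) = 2a
= 2 * (-25)
= -50

-50


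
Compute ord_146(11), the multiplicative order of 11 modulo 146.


We want ord_146(11), the smallest k >= 1 with 11^k = 1 mod 146.
n = 146 = 2 * 73, phi(146) = 72; the order divides phi(n).
Divisors of 72: 1, 2, 3, 4, 6, 8, 9, 12, 18, 24, 36, 72
Repeated squaring mod 146: 11^1 = 11, 11^2 = 121, 11^4 = 41, 11^8 = 75, 11^16 = 77, 11^32 = 89, 11^64 = 37
Test divisors in increasing order:
  k=1: 11^1 = 11 mod 146
  k=2: 11^2 = 121 mod 146
  k=3: 11^3 = 121 * 11 = 17 mod 146
  k=4: 11^4 = 41 mod 146
  k=6: 11^6 = 41 * 121 = 143 mod 146
  k=8: 11^8 = 75 mod 146
  k=9: 11^9 = 75 * 11 = 95 mod 146
  k=12: 11^12 = 75 * 41 = 9 mod 146
  k=18: 11^18 = 77 * 121 = 119 mod 146
  k=24: 11^24 = 77 * 75 = 81 mod 146
  k=36: 11^36 = 89 * 41 = 145 mod 146
  k=72: 11^72 = 37 * 75 = 1 mod 146  <- first divisor giving 1
Order = 72

72


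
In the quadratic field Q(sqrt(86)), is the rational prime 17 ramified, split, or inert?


K = Q(sqrt(86)). Since d mod 4 = 2, disc(K) = 344.
Check p | disc: 344 mod 17 = 4.
p does not divide disc. Compute Legendre symbol (d/p):
1^((17-1)/2) mod 17 = 1
(d/p) = 1, so p splits: (p) = P*P' with e=1, f=1, g=2.
Therefore p is split.

split


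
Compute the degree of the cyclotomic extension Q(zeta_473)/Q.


The degree equals Euler's totient phi(473).
473 = 11 * 43
phi(473) = 420

420


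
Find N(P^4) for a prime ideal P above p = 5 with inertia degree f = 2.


N(P^a) = p^(a*f)
= 5^(4*2)
= 5^8
= 390625

390625


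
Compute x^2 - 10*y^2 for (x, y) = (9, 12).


x^2 - d*y^2
= 9^2 - 10*12^2
= 81 - 1440
= -1359

-1359


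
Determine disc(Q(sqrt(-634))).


For K = Q(sqrt(d)) with d squarefree: disc(K) = d if d = 1 mod 4, and disc(K) = 4d if d = 2 or 3 mod 4.
Here d = -634, and d mod 4 = 2.
d = 2 mod 4, not 1 (O_K = Z[sqrt(d)]), so disc(K) = 4d = 4 * (-634) = -2536

-2536


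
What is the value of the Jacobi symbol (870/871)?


Compute (870/871) via quadratic reciprocity:
  pull out 2: (2/871) = +1  (since 871 mod 8 = 7)
  reciprocity: (435/871) -> -(871/435)
  reduce: (1/435)
  (1/435) = 1
Product of signs = -1

-1


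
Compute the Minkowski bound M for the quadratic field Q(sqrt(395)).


d = 395, d mod 4 = 3, so disc(K) = 4d = 1580; |disc(K)| = 1580
Real quadratic field, so n = 2, s = r2 = 0, r1 = 2
M = (n!/n^n) * (4/pi)^s * sqrt(|disc(K)|) = (2!/2^2) * (4/pi)^0 * sqrt(1580)
= 0.5 * 1.000000 * 39.749214
= 19.8746

19.8746


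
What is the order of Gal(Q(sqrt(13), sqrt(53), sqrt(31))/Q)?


The 3 square roots of distinct primes are multiplicatively independent over Q,
so [K:Q] = 2^3 and Gal(K/Q) is isomorphic to (Z/2Z)^3.
|Gal| = 2^3 = 8

8


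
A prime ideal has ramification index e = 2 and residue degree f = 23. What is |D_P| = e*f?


|D_P| = e * f
= 2 * 23
= 46

46


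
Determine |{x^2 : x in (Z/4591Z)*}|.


For prime p, the number of non-zero quadratic residues is (p-1)/2.
= (4591-1)/2
= 2295

2295


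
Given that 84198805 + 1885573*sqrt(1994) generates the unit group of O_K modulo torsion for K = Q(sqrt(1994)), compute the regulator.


epsilon = 84198805 + 1885573*sqrt(1994)
= 1.6840e+08
R = ln(1.6840e+08)
= 18.9418

18.9418


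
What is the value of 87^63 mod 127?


p = 127 is prime and the exponent is (p-1)/2 = 63, so by Euler's criterion 87^63 = (87/127) = +1 or -1 mod 127.
Compute by square-and-multiply:
  63 = 32 + 16 + 8 + 4 + 2 + 1 (binary 111111)
  Repeated squaring mod 127: 87^1 = 87, 87^2 = 76, 87^4 = 61, 87^8 = 38, 87^16 = 47, 87^32 = 50
  87^63 = 87^32 * 87^16 * 87^8 * 87^4 * 87^2 * 87^1 = 50 * 47 * 38 * 61 * 76 * 87 mod 127
    50 * 47 = 2350 = 64 mod 127
    64 * 38 = 2432 = 19 mod 127
    19 * 61 = 1159 = 16 mod 127
    16 * 76 = 1216 = 73 mod 127
    73 * 87 = 6351 = 1 mod 127
  87^63 = 1 mod 127
Result 1: 87 is a quadratic residue mod 127.
87^63 mod 127 = 1

1


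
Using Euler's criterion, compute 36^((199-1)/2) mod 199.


p = 199 is prime and the exponent is (p-1)/2 = 99, so by Euler's criterion 36^99 = (36/199) = +1 or -1 mod 199.
Compute by square-and-multiply:
  99 = 64 + 32 + 2 + 1 (binary 1100011)
  Repeated squaring mod 199: 36^1 = 36, 36^2 = 102, 36^4 = 56, 36^8 = 151, 36^16 = 115, 36^32 = 91, 36^64 = 122
  36^99 = 36^64 * 36^32 * 36^2 * 36^1 = 122 * 91 * 102 * 36 mod 199
    122 * 91 = 11102 = 157 mod 199
    157 * 102 = 16014 = 94 mod 199
    94 * 36 = 3384 = 1 mod 199
  36^99 = 1 mod 199
Result 1: 36 is a quadratic residue mod 199.
36^99 mod 199 = 1

1


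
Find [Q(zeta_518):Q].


The degree equals Euler's totient phi(518).
518 = 2 * 7 * 37
phi(518) = 216

216


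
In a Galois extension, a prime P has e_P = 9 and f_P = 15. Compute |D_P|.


|D_P| = e * f
= 9 * 15
= 135

135


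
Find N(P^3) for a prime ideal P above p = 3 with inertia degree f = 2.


N(P^a) = p^(a*f)
= 3^(3*2)
= 3^6
= 729

729


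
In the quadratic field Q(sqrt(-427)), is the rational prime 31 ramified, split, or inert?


K = Q(sqrt(-427)). Since d mod 4 = 1, disc(K) = -427.
Check p | disc: -427 mod 31 = 7.
p does not divide disc. Compute Legendre symbol (d/p):
7^((31-1)/2) mod 31 = 1
(d/p) = 1, so p splits: (p) = P*P' with e=1, f=1, g=2.
Therefore p is split.

split


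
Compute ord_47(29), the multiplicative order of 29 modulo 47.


We want ord_47(29), the smallest k >= 1 with 29^k = 1 mod 47.
n = 47 = 47, phi(47) = 46; the order divides phi(n).
Divisors of 46: 1, 2, 23, 46
Repeated squaring mod 47: 29^1 = 29, 29^2 = 42, 29^4 = 25, 29^8 = 14, 29^16 = 8, 29^32 = 17
Test divisors in increasing order:
  k=1: 29^1 = 29 mod 47
  k=2: 29^2 = 42 mod 47
  k=23: 29^23 = 8 * 25 * 42 * 29 = 46 mod 47
  k=46: 29^46 = 17 * 14 * 25 * 42 = 1 mod 47  <- first divisor giving 1
Order = 46

46


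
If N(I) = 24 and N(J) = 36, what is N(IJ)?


N(IJ) = N(I) * N(J)
= 24 * 36
= 864

864


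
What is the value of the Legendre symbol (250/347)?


p = 347 is prime, so compute (250/347) with the reciprocity algorithm (Jacobi-symbol steps: pull out 2s via (2/n), flip via reciprocity, reduce):
  pull out 2: (2/347) = -1  (since 347 mod 8 = 3)
  reciprocity: (125/347) -> +(347/125)
  reduce: (97/125)
  reciprocity: (97/125) -> +(125/97)
  reduce: (28/97)
  pull out 2: (2/97) = +1  (since 97 mod 8 = 1)
  pull out 2: (2/97) = +1  (since 97 mod 8 = 1)
  reciprocity: (7/97) -> +(97/7)
  reduce: (6/7)
  pull out 2: (2/7) = +1  (since 7 mod 8 = 7)
  reciprocity: (3/7) -> -(7/3)
  reduce: (1/3)
  (1/3) = 1
Product of signs = 1
(250/347) = 1

1


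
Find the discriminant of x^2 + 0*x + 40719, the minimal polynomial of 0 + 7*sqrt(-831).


The element 0 + 7*sqrt(-831) has minimal polynomial:
x^2 + 0*x + 40719
Discriminant = (0)^2 - 4*(40719)
= 0 - 162876
= -162876

-162876


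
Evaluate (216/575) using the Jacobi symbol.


Compute (216/575) via quadratic reciprocity:
  pull out 2: (2/575) = +1  (since 575 mod 8 = 7)
  pull out 2: (2/575) = +1  (since 575 mod 8 = 7)
  pull out 2: (2/575) = +1  (since 575 mod 8 = 7)
  reciprocity: (27/575) -> -(575/27)
  reduce: (8/27)
  pull out 2: (2/27) = -1  (since 27 mod 8 = 3)
  pull out 2: (2/27) = -1  (since 27 mod 8 = 3)
  pull out 2: (2/27) = -1  (since 27 mod 8 = 3)
  (1/27) = 1
Product of signs = 1

1


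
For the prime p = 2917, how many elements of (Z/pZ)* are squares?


For prime p, the number of non-zero quadratic residues is (p-1)/2.
= (2917-1)/2
= 1458

1458


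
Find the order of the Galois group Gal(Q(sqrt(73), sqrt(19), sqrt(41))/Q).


The 3 square roots of distinct primes are multiplicatively independent over Q,
so [K:Q] = 2^3 and Gal(K/Q) is isomorphic to (Z/2Z)^3.
|Gal| = 2^3 = 8

8


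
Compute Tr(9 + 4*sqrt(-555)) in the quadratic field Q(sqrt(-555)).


Tr(a + b*sqrt(d)) = (a + b*sqrt(d)) + (a - b*sqrt(d)) = 2a
= 2 * (9)
= 18

18


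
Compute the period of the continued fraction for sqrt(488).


Run the CF algorithm for sqrt(488).
a_0 = floor(sqrt(488)) = 22; set m_0=0, q_0=1.
Recurrence: m' = q*a - m,  q' = (d - m'^2)/q,  a' = floor((a_0 + m')/q').
  step 1: m=22, q=4, a=11
  step 2: m=22, q=1, a=44
a_2 = 2*a_0 = 44, so the period closes here.
sqrt(488) = [22; 11, 44]
Period length = 2

2


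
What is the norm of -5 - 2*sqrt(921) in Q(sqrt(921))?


N(a + b*sqrt(d)) = a^2 - d*b^2
= (-5)^2 - (921)*(-2)^2
= 25 - 3684
= -3659

-3659


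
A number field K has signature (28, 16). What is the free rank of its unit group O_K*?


By Dirichlet's unit theorem:
rank = r1 + r2 - 1
= 28 + 16 - 1
= 43

43


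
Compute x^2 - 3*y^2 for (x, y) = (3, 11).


x^2 - d*y^2
= 3^2 - 3*11^2
= 9 - 363
= -354

-354


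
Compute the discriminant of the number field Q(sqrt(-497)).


For K = Q(sqrt(d)) with d squarefree: disc(K) = d if d = 1 mod 4, and disc(K) = 4d if d = 2 or 3 mod 4.
Here d = -497, and d mod 4 = 3.
d = 3 mod 4, not 1 (O_K = Z[sqrt(d)]), so disc(K) = 4d = 4 * (-497) = -1988

-1988


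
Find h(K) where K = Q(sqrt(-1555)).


K = Q(sqrt(-1555)). d mod 4 = 1, so D = disc(K) = d = -1555
h(K) equals the number of primitive reduced positive-definite forms (a, b, c) = a*x^2 + b*x*y + c*y^2 with b^2 - 4ac = D,
where reduced means |b| <= a <= c, with b >= 0 whenever |b| = a or a = c, and primitive means gcd(a, b, c) = 1.
Reduced forces 3a^2 <= |D| = 1555, so 1 <= a <= 22; b must have the parity of D, and c = (b^2 - D)/(4a) must be an integer >= a.
Enumerate a = 1..22, b in [-a, a]:
  a=1: (1, 1, 389)  [1]
  a=2..4: none
  a=5: (5, 5, 79)  [1]
  a=6..16: none
  a=17: (17, -3, 23), (17, 3, 23)  [2]
  a=18..22: none
Total reduced forms: 1 + 1 + 2 = 4
h = 4

4


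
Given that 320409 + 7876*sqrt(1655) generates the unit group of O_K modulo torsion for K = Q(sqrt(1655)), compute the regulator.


epsilon = 320409 + 7876*sqrt(1655)
= 640818.0000
R = ln(640818.0000)
= 13.3705

13.3705


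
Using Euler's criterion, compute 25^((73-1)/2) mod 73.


p = 73 is prime and the exponent is (p-1)/2 = 36, so by Euler's criterion 25^36 = (25/73) = +1 or -1 mod 73.
Compute by square-and-multiply:
  36 = 32 + 4 (binary 100100)
  Repeated squaring mod 73: 25^1 = 25, 25^2 = 41, 25^4 = 2, 25^8 = 4, 25^16 = 16, 25^32 = 37
  25^36 = 25^32 * 25^4 = 37 * 2 mod 73
    37 * 2 = 74 = 1 mod 73
  25^36 = 1 mod 73
Result 1: 25 is a quadratic residue mod 73.
25^36 mod 73 = 1

1


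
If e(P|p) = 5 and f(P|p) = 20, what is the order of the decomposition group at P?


|D_P| = e * f
= 5 * 20
= 100

100


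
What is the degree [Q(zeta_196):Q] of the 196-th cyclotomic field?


The degree equals Euler's totient phi(196).
196 = 2^2 * 7^2
phi(196) = 84

84


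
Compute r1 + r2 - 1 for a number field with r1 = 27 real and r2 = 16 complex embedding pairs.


By Dirichlet's unit theorem:
rank = r1 + r2 - 1
= 27 + 16 - 1
= 42

42


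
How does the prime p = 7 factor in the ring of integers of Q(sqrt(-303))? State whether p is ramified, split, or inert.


K = Q(sqrt(-303)). Since d mod 4 = 1, disc(K) = -303.
Check p | disc: -303 mod 7 = 5.
p does not divide disc. Compute Legendre symbol (d/p):
5^((7-1)/2) mod 7 = -1
(d/p) = -1, so p is inert: (p) stays prime with e=1, f=2, g=1.
Therefore p is inert.

inert


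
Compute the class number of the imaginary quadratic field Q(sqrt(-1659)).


K = Q(sqrt(-1659)). d mod 4 = 1, so D = disc(K) = d = -1659
h(K) equals the number of primitive reduced positive-definite forms (a, b, c) = a*x^2 + b*x*y + c*y^2 with b^2 - 4ac = D,
where reduced means |b| <= a <= c, with b >= 0 whenever |b| = a or a = c, and primitive means gcd(a, b, c) = 1.
Reduced forces 3a^2 <= |D| = 1659, so 1 <= a <= 23; b must have the parity of D, and c = (b^2 - D)/(4a) must be an integer >= a.
Enumerate a = 1..23, b in [-a, a]:
  a=1: (1, 1, 415)  [1]
  a=2: none
  a=3: (3, 3, 139)  [1]
  a=4: none
  a=5: (5, -1, 83), (5, 1, 83)  [2]
  a=6: none
  a=7: (7, 7, 61)  [1]
  a=8..14: none
  a=15: (15, -9, 29), (15, 9, 29)  [2]
  a=16..20: none
  a=21: (21, 21, 25)  [1]
  a=22..23: none
Total reduced forms: 1 + 1 + 2 + 1 + 2 + 1 = 8
h = 8

8
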